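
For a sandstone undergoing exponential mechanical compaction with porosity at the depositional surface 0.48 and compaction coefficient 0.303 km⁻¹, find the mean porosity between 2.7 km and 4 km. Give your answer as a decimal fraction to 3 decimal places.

0.175

⟨phi⟩ = (1/(d₂−d₁)) ∫ phi₀ e^(−kd) dd = phi₀·(e^(−k·d₁) − e^(−k·d₂)) / (k·(d₂−d₁))
e^(−0.303×2.7) = 0.4413; e^(−0.303×4) = 0.2976
⟨phi⟩ = 0.48 × (0.4413 − 0.2976) / (0.303 × 1.3) = 0.48 × 0.3647 = 0.1751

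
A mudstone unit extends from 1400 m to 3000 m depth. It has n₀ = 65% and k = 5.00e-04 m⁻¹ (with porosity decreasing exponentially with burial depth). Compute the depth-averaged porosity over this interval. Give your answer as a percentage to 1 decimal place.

22.2%

Working in km (1 km = 1000 m; k in km⁻¹ = k in m⁻¹ × 1000):
⟨n⟩ = (1/(z₂−z₁)) ∫ n₀ e^(−kz) dz = n₀·(e^(−k·z₁) − e^(−k·z₂)) / (k·(z₂−z₁))
e^(−0.5×1.4) = 0.4966; e^(−0.5×3) = 0.2231
⟨n⟩ = 0.65 × (0.4966 − 0.2231) / (0.5 × 1.6) = 0.65 × 0.3418 = 0.2222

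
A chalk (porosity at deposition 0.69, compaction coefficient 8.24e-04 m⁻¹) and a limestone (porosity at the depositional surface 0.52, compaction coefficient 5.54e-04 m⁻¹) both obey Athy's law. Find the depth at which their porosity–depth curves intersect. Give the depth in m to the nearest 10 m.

Working in km (1 km = 1000 m; k in km⁻¹ = k in m⁻¹ × 1000):
Set phi₀ₐ e^(−kₐZ) = phi₀ᵦ e^(−kᵦZ) ⇒ ln(phi₀ₐ/phi₀ᵦ) = (kₐ − kᵦ)·Z
Z = ln(0.69/0.52) / (0.824 − 0.554) = 0.2829 / 0.27 = 1.048 km

1050 m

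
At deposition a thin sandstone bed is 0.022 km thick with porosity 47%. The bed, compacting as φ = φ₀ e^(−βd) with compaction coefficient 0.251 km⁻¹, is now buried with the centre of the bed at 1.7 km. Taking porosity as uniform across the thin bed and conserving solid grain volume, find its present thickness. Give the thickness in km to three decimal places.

0.017 km

Porosity at 1.7 km: φ = 0.47·exp(−0.251×1.7) = 0.3067
Solid-volume conservation: h(1−φ) = h₀(1−φ₀) ⇒ h = h₀·(1−φ₀)/(1−φ)
h = 0.022 × (1 − 0.47)/(1 − 0.3067) = 0.022 × 0.7645 = 0.0168 km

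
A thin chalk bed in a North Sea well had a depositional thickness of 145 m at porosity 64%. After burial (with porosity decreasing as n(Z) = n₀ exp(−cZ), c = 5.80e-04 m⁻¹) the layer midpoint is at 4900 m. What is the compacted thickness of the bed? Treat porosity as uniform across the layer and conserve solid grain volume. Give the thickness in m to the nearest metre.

54 m

Working in km (1 km = 1000 m; c in km⁻¹ = c in m⁻¹ × 1000):
Porosity at 4.9 km: n = 0.64·exp(−0.58×4.9) = 0.0373
Solid-volume conservation: h(1−n) = h₀(1−n₀) ⇒ h = h₀·(1−n₀)/(1−n)
h = 0.145 × (1 − 0.64)/(1 − 0.0373) = 0.145 × 0.3740 = 0.0542 km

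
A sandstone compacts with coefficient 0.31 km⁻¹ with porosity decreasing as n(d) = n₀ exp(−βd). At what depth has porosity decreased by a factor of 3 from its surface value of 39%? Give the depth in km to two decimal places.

n/n₀ = 1/3 ⇒ exp(−β·d) = 1/3 ⇒ d = ln(3) / β
d = 1.0986 / 0.31 = 3.544 km

3.54 km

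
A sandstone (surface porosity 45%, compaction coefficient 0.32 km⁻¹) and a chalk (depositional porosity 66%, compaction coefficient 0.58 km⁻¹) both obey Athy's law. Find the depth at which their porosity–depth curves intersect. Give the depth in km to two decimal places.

1.47 km

Set φ₀ₐ e^(−βₐz) = φ₀ᵦ e^(−βᵦz) ⇒ ln(φ₀ₐ/φ₀ᵦ) = (βₐ − βᵦ)·z
z = ln(0.45/0.66) / (0.32 − 0.58) = -0.3830 / -0.26 = 1.473 km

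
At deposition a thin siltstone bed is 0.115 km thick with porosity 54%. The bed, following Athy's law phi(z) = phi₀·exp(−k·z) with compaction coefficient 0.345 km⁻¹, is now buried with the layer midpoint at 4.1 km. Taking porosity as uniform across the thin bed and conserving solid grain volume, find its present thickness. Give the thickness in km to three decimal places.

Porosity at 4.1 km: phi = 0.54·exp(−0.345×4.1) = 0.1312
Solid-volume conservation: h(1−phi) = h₀(1−phi₀) ⇒ h = h₀·(1−phi₀)/(1−phi)
h = 0.115 × (1 − 0.54)/(1 − 0.1312) = 0.115 × 0.5295 = 0.0609 km

0.061 km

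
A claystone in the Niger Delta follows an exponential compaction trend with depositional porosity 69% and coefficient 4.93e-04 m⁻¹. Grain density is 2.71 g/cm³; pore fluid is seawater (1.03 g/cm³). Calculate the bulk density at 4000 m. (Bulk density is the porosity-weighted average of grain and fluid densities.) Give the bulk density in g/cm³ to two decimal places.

2.55 g/cm³

Working in km (1 km = 1000 m; k in km⁻¹ = k in m⁻¹ × 1000):
Porosity at depth: φ = 0.69·exp(−0.493×4) = 0.69×0.1392 = 0.0960
Bulk density: ρ_b = (1−φ)ρ_g + φ·ρ_f = 0.9040×2.71 + 0.0960×1.03
       = 2.450 + 0.099 = 2.549 g/cm³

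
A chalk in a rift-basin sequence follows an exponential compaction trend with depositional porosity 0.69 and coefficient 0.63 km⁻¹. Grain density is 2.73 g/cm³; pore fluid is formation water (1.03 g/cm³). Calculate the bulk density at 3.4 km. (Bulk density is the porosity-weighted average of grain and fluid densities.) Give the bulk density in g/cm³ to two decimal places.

Porosity at depth: n = 0.69·exp(−0.63×3.4) = 0.69×0.1174 = 0.0810
Bulk density: ρ_b = (1−n)ρ_g + n·ρ_f = 0.9190×2.73 + 0.0810×1.03
       = 2.509 + 0.083 = 2.592 g/cm³

2.59 g/cm³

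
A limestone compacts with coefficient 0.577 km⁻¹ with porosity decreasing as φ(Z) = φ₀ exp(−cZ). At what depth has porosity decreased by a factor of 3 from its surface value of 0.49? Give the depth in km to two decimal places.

1.90 km

φ/φ₀ = 1/3 ⇒ exp(−c·Z) = 1/3 ⇒ Z = ln(3) / c
Z = 1.0986 / 0.577 = 1.904 km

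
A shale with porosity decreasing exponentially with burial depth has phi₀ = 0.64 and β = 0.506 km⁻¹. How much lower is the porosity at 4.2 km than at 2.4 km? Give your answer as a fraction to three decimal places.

phi(2.4) = 0.64·e^(−0.506×2.4) = 0.1900
phi(4.2) = 0.64·e^(−0.506×4.2) = 0.0764
Δphi = 0.1900 − 0.0764 = 0.1136

0.114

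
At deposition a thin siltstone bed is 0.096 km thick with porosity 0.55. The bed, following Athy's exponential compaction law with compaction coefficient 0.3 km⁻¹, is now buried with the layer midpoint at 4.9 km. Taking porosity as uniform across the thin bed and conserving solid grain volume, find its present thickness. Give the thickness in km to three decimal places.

0.049 km

Porosity at 4.9 km: n = 0.55·exp(−0.3×4.9) = 0.1265
Solid-volume conservation: h(1−n) = h₀(1−n₀) ⇒ h = h₀·(1−n₀)/(1−n)
h = 0.096 × (1 − 0.55)/(1 − 0.1265) = 0.096 × 0.5151 = 0.0495 km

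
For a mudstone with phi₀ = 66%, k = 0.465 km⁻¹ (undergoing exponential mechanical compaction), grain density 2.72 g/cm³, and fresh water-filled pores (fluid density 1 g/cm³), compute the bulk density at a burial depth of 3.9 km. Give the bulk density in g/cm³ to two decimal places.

2.53 g/cm³

Porosity at depth: phi = 0.66·exp(−0.465×3.9) = 0.66×0.1631 = 0.1076
Bulk density: ρ_b = (1−phi)ρ_g + phi·ρ_f = 0.8924×2.72 + 0.1076×1
       = 2.427 + 0.108 = 2.535 g/cm³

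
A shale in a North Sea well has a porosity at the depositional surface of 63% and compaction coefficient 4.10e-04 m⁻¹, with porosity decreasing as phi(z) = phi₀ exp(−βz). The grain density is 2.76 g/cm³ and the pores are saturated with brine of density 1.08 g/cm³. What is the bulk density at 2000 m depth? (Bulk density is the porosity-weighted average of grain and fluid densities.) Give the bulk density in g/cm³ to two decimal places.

Working in km (1 km = 1000 m; β in km⁻¹ = β in m⁻¹ × 1000):
Porosity at depth: phi = 0.63·exp(−0.41×2) = 0.63×0.4404 = 0.2775
Bulk density: ρ_b = (1−phi)ρ_g + phi·ρ_f = 0.7225×2.76 + 0.2775×1.08
       = 1.994 + 0.300 = 2.294 g/cm³

2.29 g/cm³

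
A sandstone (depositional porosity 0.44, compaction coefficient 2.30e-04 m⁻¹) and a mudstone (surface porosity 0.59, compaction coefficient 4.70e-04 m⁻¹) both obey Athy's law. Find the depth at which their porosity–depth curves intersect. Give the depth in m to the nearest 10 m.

1220 m

Working in km (1 km = 1000 m; β in km⁻¹ = β in m⁻¹ × 1000):
Set φ₀ₐ e^(−βₐd) = φ₀ᵦ e^(−βᵦd) ⇒ ln(φ₀ₐ/φ₀ᵦ) = (βₐ − βᵦ)·d
d = ln(0.44/0.59) / (0.23 − 0.47) = -0.2933 / -0.24 = 1.222 km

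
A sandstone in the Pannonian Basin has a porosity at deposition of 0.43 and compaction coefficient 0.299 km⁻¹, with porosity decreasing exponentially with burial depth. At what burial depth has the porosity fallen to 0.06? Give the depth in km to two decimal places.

Invert Athy's law: z = ln(phi₀/phi) / c
z = ln(0.43/0.06) / 0.299 = ln(7.167) / 0.299 = 1.9694 / 0.299 = 6.587 km

6.59 km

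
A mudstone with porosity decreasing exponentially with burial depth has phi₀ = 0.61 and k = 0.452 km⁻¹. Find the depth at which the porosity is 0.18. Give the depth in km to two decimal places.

2.70 km

Invert Athy's law: Z = ln(phi₀/phi) / k
Z = ln(0.61/0.18) / 0.452 = ln(3.389) / 0.452 = 1.2205 / 0.452 = 2.700 km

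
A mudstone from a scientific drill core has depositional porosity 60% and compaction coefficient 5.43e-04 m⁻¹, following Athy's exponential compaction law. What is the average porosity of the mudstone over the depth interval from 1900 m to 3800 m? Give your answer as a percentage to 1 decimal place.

Working in km (1 km = 1000 m; k in km⁻¹ = k in m⁻¹ × 1000):
⟨n⟩ = (1/(z₂−z₁)) ∫ n₀ e^(−kz) dz = n₀·(e^(−k·z₁) − e^(−k·z₂)) / (k·(z₂−z₁))
e^(−0.543×1.9) = 0.3564; e^(−0.543×3.8) = 0.1270
⟨n⟩ = 0.6 × (0.3564 − 0.1270) / (0.543 × 1.9) = 0.6 × 0.2223 = 0.1334

13.3%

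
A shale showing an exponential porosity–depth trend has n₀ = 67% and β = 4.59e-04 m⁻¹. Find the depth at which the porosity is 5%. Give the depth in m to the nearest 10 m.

Working in km (1 km = 1000 m; β in km⁻¹ = β in m⁻¹ × 1000):
Invert Athy's law: d = ln(n₀/n) / β
d = ln(0.67/0.05) / 0.459 = ln(13.4) / 0.459 = 2.5953 / 0.459 = 5.654 km

5650 m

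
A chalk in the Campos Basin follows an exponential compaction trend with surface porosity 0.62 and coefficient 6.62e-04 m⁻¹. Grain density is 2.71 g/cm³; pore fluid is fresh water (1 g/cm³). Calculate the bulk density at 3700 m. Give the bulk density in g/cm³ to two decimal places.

2.62 g/cm³

Working in km (1 km = 1000 m; β in km⁻¹ = β in m⁻¹ × 1000):
Porosity at depth: n = 0.62·exp(−0.662×3.7) = 0.62×0.0863 = 0.0535
Bulk density: ρ_b = (1−n)ρ_g + n·ρ_f = 0.9465×2.71 + 0.0535×1
       = 2.565 + 0.054 = 2.618 g/cm³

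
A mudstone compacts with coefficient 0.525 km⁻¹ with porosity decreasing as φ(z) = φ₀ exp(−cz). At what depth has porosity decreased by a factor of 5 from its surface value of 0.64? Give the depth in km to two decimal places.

3.07 km

φ/φ₀ = 1/5 ⇒ exp(−c·z) = 1/5 ⇒ z = ln(5) / c
z = 1.6094 / 0.525 = 3.066 km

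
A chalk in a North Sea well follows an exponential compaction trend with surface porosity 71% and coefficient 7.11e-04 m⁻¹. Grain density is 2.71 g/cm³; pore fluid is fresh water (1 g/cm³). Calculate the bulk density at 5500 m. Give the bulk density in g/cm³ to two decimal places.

Working in km (1 km = 1000 m; c in km⁻¹ = c in m⁻¹ × 1000):
Porosity at depth: φ = 0.71·exp(−0.711×5.5) = 0.71×0.0200 = 0.0142
Bulk density: ρ_b = (1−φ)ρ_g + φ·ρ_f = 0.9858×2.71 + 0.0142×1
       = 2.671 + 0.014 = 2.686 g/cm³

2.69 g/cm³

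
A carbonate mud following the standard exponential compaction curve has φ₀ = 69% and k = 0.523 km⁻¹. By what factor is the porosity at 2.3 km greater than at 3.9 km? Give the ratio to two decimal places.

φ(Z₁)/φ(Z₂) = e^(−k·Z₁)/e^(−k·Z₂) = e^{k(Z₂−Z₁)}
= exp(0.523 × 1.6) = exp(0.8368) = 2.3090

2.31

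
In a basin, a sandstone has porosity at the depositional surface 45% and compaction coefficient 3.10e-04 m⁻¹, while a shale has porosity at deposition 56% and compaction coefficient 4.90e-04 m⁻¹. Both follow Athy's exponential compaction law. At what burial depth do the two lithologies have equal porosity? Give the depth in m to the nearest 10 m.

Working in km (1 km = 1000 m; k in km⁻¹ = k in m⁻¹ × 1000):
Set φ₀ₐ e^(−kₐZ) = φ₀ᵦ e^(−kᵦZ) ⇒ ln(φ₀ₐ/φ₀ᵦ) = (kₐ − kᵦ)·Z
Z = ln(0.45/0.56) / (0.31 − 0.49) = -0.2187 / -0.18 = 1.215 km

1210 m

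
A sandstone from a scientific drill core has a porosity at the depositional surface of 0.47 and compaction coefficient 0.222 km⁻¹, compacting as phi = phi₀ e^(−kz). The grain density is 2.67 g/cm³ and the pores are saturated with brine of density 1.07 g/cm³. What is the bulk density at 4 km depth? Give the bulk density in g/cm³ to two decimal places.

Porosity at depth: phi = 0.47·exp(−0.222×4) = 0.47×0.4115 = 0.1934
Bulk density: ρ_b = (1−phi)ρ_g + phi·ρ_f = 0.8066×2.67 + 0.1934×1.07
       = 2.154 + 0.207 = 2.361 g/cm³

2.36 g/cm³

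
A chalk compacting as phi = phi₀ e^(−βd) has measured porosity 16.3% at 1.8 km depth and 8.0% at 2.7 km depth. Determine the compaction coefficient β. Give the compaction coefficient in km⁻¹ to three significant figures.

Athy: phi(d) = phi₀ e^(−βd) ⇒ phi₁/phi₂ = e^{β(d₂−d₁)} ⇒ β = ln(phi₁/phi₂)/(d₂−d₁)
β = ln(0.163/0.08) / (2.7 − 1.8) = ln(2.038) / 0.9 = 0.7117 / 0.9 = 0.7908 km⁻¹

0.791 km⁻¹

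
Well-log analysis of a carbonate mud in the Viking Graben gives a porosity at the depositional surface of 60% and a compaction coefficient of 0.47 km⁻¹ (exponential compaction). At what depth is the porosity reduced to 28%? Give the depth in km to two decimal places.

1.62 km

Invert Athy's law: d = ln(φ₀/φ) / β
d = ln(0.6/0.28) / 0.47 = ln(2.143) / 0.47 = 0.7621 / 0.47 = 1.622 km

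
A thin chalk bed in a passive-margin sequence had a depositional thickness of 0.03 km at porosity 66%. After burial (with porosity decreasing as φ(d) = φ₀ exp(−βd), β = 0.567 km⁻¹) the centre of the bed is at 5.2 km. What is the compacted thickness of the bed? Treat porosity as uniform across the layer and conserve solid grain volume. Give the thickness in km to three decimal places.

Porosity at 5.2 km: φ = 0.66·exp(−0.567×5.2) = 0.0346
Solid-volume conservation: h(1−φ) = h₀(1−φ₀) ⇒ h = h₀·(1−φ₀)/(1−φ)
h = 0.03 × (1 − 0.66)/(1 − 0.0346) = 0.03 × 0.3522 = 0.0106 km

0.011 km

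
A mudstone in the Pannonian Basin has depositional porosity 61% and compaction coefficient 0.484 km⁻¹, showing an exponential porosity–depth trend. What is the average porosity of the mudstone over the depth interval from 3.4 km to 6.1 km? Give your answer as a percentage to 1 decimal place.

⟨n⟩ = (1/(Z₂−Z₁)) ∫ n₀ e^(−cZ) dZ = n₀·(e^(−c·Z₁) − e^(−c·Z₂)) / (c·(Z₂−Z₁))
e^(−0.484×3.4) = 0.1929; e^(−0.484×6.1) = 0.0522
⟨n⟩ = 0.61 × (0.1929 − 0.0522) / (0.484 × 2.7) = 0.61 × 0.1077 = 0.0657

6.6%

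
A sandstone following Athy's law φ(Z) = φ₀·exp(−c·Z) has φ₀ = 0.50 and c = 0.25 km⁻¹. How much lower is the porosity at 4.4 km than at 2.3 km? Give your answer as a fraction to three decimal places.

0.115

φ(2.3) = 0.5·e^(−0.25×2.3) = 0.2814
φ(4.4) = 0.5·e^(−0.25×4.4) = 0.1664
Δφ = 0.2814 − 0.1664 = 0.1149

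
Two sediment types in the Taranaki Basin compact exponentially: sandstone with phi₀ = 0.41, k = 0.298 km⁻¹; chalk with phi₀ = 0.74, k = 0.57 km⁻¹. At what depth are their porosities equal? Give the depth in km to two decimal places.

2.17 km

Set phi₀ₐ e^(−kₐd) = phi₀ᵦ e^(−kᵦd) ⇒ ln(phi₀ₐ/phi₀ᵦ) = (kₐ − kᵦ)·d
d = ln(0.41/0.74) / (0.298 − 0.57) = -0.5905 / -0.272 = 2.171 km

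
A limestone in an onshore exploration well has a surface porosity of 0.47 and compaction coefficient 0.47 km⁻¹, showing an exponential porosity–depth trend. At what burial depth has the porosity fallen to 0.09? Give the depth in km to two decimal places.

3.52 km

Invert Athy's law: z = ln(n₀/n) / k
z = ln(0.47/0.09) / 0.47 = ln(5.222) / 0.47 = 1.6529 / 0.47 = 3.517 km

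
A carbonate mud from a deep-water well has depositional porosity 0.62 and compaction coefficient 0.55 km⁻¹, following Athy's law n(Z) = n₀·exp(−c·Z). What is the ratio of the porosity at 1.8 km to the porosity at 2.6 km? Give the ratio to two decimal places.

n(Z₁)/n(Z₂) = e^(−c·Z₁)/e^(−c·Z₂) = e^{c(Z₂−Z₁)}
= exp(0.55 × 0.8) = exp(0.44) = 1.5527

1.55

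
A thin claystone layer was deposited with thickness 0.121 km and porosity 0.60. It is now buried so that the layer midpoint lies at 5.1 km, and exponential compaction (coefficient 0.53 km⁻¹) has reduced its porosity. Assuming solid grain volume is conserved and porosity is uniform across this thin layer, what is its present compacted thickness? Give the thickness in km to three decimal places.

Porosity at 5.1 km: n = 0.6·exp(−0.53×5.1) = 0.0402
Solid-volume conservation: h(1−n) = h₀(1−n₀) ⇒ h = h₀·(1−n₀)/(1−n)
h = 0.121 × (1 − 0.6)/(1 − 0.0402) = 0.121 × 0.4168 = 0.0504 km

0.050 km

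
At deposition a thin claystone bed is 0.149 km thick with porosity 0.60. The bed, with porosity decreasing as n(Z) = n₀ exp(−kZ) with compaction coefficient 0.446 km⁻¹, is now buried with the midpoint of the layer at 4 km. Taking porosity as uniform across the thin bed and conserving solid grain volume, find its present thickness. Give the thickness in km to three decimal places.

0.066 km

Porosity at 4 km: n = 0.6·exp(−0.446×4) = 0.1008
Solid-volume conservation: h(1−n) = h₀(1−n₀) ⇒ h = h₀·(1−n₀)/(1−n)
h = 0.149 × (1 − 0.6)/(1 − 0.1008) = 0.149 × 0.4448 = 0.0663 km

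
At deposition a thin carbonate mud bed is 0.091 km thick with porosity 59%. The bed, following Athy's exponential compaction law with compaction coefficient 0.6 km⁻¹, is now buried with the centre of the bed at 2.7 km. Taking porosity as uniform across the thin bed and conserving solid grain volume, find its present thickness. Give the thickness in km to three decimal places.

0.042 km

Porosity at 2.7 km: phi = 0.59·exp(−0.6×2.7) = 0.1168
Solid-volume conservation: h(1−phi) = h₀(1−phi₀) ⇒ h = h₀·(1−phi₀)/(1−phi)
h = 0.091 × (1 − 0.59)/(1 − 0.1168) = 0.091 × 0.4642 = 0.0422 km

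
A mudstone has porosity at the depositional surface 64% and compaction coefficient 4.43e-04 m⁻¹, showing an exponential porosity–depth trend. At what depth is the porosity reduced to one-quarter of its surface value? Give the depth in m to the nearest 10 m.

3130 m

Working in km (1 km = 1000 m; k in km⁻¹ = k in m⁻¹ × 1000):
phi/phi₀ = 1/4 ⇒ exp(−k·d) = 1/4 ⇒ d = ln(4) / k
d = 1.3863 / 0.443 = 3.129 km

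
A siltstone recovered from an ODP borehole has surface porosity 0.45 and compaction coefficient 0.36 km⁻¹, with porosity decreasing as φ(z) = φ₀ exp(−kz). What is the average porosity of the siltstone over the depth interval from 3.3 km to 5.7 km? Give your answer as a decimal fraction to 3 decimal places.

⟨φ⟩ = (1/(z₂−z₁)) ∫ φ₀ e^(−kz) dz = φ₀·(e^(−k·z₁) − e^(−k·z₂)) / (k·(z₂−z₁))
e^(−0.36×3.3) = 0.3048; e^(−0.36×5.7) = 0.1285
⟨φ⟩ = 0.45 × (0.3048 − 0.1285) / (0.36 × 2.4) = 0.45 × 0.2041 = 0.0919

0.092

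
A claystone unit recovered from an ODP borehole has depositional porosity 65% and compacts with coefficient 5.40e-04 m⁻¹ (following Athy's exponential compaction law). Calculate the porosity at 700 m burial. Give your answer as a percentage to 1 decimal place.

44.5%

Working in km (1 km = 1000 m; k in km⁻¹ = k in m⁻¹ × 1000):
n = n₀·exp(−k·Z) = 0.65 × exp(−0.54 × 0.7) = 0.65 × exp(−0.378)
  = 0.65 × 0.6852 = 0.4454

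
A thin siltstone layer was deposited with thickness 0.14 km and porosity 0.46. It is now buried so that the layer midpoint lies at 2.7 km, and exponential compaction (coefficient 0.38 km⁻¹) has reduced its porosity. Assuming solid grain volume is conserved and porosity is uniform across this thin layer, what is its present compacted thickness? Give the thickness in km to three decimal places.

Porosity at 2.7 km: n = 0.46·exp(−0.38×2.7) = 0.1649
Solid-volume conservation: h(1−n) = h₀(1−n₀) ⇒ h = h₀·(1−n₀)/(1−n)
h = 0.14 × (1 − 0.46)/(1 − 0.1649) = 0.14 × 0.6466 = 0.0905 km

0.091 km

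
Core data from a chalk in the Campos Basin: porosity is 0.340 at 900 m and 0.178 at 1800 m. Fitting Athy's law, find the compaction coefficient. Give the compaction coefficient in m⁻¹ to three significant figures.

Working in km (1 km = 1000 m; k in km⁻¹ = k in m⁻¹ × 1000):
Athy: phi(d) = phi₀ e^(−kd) ⇒ phi₁/phi₂ = e^{k(d₂−d₁)} ⇒ k = ln(phi₁/phi₂)/(d₂−d₁)
k = ln(0.34/0.178) / (1.8 − 0.9) = ln(1.91) / 0.9 = 0.6472 / 0.9 = 0.7191 km⁻¹

0.000719 m⁻¹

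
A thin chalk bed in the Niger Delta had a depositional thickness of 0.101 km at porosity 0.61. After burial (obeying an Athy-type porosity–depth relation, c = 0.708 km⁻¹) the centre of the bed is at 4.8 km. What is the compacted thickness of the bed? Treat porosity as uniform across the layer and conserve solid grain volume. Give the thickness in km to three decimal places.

0.040 km

Porosity at 4.8 km: φ = 0.61·exp(−0.708×4.8) = 0.0204
Solid-volume conservation: h(1−φ) = h₀(1−φ₀) ⇒ h = h₀·(1−φ₀)/(1−φ)
h = 0.101 × (1 − 0.61)/(1 − 0.0204) = 0.101 × 0.3981 = 0.0402 km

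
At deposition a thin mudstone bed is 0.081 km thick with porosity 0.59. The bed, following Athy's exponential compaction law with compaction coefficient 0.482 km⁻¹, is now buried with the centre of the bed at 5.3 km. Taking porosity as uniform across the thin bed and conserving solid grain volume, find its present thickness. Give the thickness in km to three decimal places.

0.035 km

Porosity at 5.3 km: phi = 0.59·exp(−0.482×5.3) = 0.0459
Solid-volume conservation: h(1−phi) = h₀(1−phi₀) ⇒ h = h₀·(1−phi₀)/(1−phi)
h = 0.081 × (1 − 0.59)/(1 − 0.0459) = 0.081 × 0.4297 = 0.0348 km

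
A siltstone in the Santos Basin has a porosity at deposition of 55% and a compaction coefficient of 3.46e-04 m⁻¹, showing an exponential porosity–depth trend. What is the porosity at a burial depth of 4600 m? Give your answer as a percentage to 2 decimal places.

11.20%

Working in km (1 km = 1000 m; k in km⁻¹ = k in m⁻¹ × 1000):
φ = φ₀·exp(−k·z) = 0.55 × exp(−0.346 × 4.6) = 0.55 × exp(−1.592)
  = 0.55 × 0.2036 = 0.1120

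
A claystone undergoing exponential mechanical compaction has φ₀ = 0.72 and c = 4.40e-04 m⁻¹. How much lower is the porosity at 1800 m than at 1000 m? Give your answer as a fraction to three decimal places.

Working in km (1 km = 1000 m; c in km⁻¹ = c in m⁻¹ × 1000):
φ(1) = 0.72·e^(−0.44×1) = 0.4637
φ(1.8) = 0.72·e^(−0.44×1.8) = 0.3261
Δφ = 0.4637 − 0.3261 = 0.1376

0.138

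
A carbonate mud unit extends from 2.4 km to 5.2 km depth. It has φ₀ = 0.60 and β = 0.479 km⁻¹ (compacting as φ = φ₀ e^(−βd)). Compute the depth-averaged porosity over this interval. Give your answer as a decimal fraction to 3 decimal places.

0.105

⟨φ⟩ = (1/(d₂−d₁)) ∫ φ₀ e^(−βd) dd = φ₀·(e^(−β·d₁) − e^(−β·d₂)) / (β·(d₂−d₁))
e^(−0.479×2.4) = 0.3168; e^(−0.479×5.2) = 0.0828
⟨φ⟩ = 0.6 × (0.3168 − 0.0828) / (0.479 × 2.8) = 0.6 × 0.1744 = 0.1046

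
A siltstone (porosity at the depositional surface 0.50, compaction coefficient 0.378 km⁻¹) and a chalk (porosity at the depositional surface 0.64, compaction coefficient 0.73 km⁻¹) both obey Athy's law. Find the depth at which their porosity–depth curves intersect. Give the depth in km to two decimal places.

0.70 km

Set φ₀ₐ e^(−βₐZ) = φ₀ᵦ e^(−βᵦZ) ⇒ ln(φ₀ₐ/φ₀ᵦ) = (βₐ − βᵦ)·Z
Z = ln(0.5/0.64) / (0.378 − 0.73) = -0.2469 / -0.352 = 0.701 km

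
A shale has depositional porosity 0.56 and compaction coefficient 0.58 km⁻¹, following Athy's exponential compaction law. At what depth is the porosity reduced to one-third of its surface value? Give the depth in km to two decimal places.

φ/φ₀ = 1/3 ⇒ exp(−c·z) = 1/3 ⇒ z = ln(3) / c
z = 1.0986 / 0.58 = 1.894 km

1.89 km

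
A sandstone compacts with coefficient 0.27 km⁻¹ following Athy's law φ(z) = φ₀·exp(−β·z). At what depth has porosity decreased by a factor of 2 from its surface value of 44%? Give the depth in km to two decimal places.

2.57 km

φ/φ₀ = 1/2 ⇒ exp(−β·z) = 1/2 ⇒ z = ln(2) / β
z = 0.6931 / 0.27 = 2.567 km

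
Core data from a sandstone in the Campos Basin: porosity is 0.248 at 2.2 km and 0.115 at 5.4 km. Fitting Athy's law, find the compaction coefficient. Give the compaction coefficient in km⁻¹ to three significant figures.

Athy: n(Z) = n₀ e^(−cZ) ⇒ n₁/n₂ = e^{c(Z₂−Z₁)} ⇒ c = ln(n₁/n₂)/(Z₂−Z₁)
c = ln(0.248/0.115) / (5.4 − 2.2) = ln(2.157) / 3.2 = 0.7685 / 3.2 = 0.2402 km⁻¹

0.240 km⁻¹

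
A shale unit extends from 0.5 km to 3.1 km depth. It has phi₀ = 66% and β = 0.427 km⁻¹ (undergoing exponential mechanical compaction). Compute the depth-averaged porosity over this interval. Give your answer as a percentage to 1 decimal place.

⟨phi⟩ = (1/(d₂−d₁)) ∫ phi₀ e^(−βd) dd = phi₀·(e^(−β·d₁) − e^(−β·d₂)) / (β·(d₂−d₁))
e^(−0.427×0.5) = 0.8078; e^(−0.427×3.1) = 0.2661
⟨phi⟩ = 0.66 × (0.8078 − 0.2661) / (0.427 × 2.6) = 0.66 × 0.4878 = 0.3220

32.2%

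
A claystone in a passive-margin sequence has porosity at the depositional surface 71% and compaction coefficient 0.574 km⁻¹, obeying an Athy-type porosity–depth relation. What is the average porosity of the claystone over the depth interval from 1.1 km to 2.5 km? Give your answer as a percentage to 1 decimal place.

26.0%

⟨φ⟩ = (1/(Z₂−Z₁)) ∫ φ₀ e^(−kZ) dZ = φ₀·(e^(−k·Z₁) − e^(−k·Z₂)) / (k·(Z₂−Z₁))
e^(−0.574×1.1) = 0.5318; e^(−0.574×2.5) = 0.2381
⟨φ⟩ = 0.71 × (0.5318 − 0.2381) / (0.574 × 1.4) = 0.71 × 0.3655 = 0.2595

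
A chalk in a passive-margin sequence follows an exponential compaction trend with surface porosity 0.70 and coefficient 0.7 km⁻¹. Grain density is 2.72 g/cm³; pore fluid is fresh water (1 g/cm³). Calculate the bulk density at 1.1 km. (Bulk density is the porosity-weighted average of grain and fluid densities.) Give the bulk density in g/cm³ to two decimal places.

2.16 g/cm³

Porosity at depth: n = 0.7·exp(−0.7×1.1) = 0.7×0.4630 = 0.3241
Bulk density: ρ_b = (1−n)ρ_g + n·ρ_f = 0.6759×2.72 + 0.3241×1
       = 1.838 + 0.324 = 2.163 g/cm³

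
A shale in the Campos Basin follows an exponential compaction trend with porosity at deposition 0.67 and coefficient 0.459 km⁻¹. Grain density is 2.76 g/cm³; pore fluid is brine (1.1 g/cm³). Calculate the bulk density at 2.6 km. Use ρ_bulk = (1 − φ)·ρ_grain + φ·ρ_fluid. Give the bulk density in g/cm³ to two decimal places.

2.42 g/cm³

Porosity at depth: φ = 0.67·exp(−0.459×2.6) = 0.67×0.3032 = 0.2031
Bulk density: ρ_b = (1−φ)ρ_g + φ·ρ_f = 0.7969×2.76 + 0.2031×1.1
       = 2.199 + 0.223 = 2.423 g/cm³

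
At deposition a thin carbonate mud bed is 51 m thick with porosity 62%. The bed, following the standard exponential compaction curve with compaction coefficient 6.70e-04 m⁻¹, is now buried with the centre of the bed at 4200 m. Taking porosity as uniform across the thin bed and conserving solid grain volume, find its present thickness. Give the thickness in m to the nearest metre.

20 m

Working in km (1 km = 1000 m; β in km⁻¹ = β in m⁻¹ × 1000):
Porosity at 4.2 km: n = 0.62·exp(−0.67×4.2) = 0.0372
Solid-volume conservation: h(1−n) = h₀(1−n₀) ⇒ h = h₀·(1−n₀)/(1−n)
h = 0.051 × (1 − 0.62)/(1 − 0.0372) = 0.051 × 0.3947 = 0.0201 km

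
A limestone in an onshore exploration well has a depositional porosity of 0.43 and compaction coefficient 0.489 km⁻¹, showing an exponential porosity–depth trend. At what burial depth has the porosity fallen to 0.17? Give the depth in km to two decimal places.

1.90 km

Invert Athy's law: d = ln(n₀/n) / β
d = ln(0.43/0.17) / 0.489 = ln(2.529) / 0.489 = 0.9280 / 0.489 = 1.898 km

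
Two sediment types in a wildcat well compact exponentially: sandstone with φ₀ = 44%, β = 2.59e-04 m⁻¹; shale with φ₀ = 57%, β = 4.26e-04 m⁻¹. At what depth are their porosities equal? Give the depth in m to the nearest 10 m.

Working in km (1 km = 1000 m; β in km⁻¹ = β in m⁻¹ × 1000):
Set φ₀ₐ e^(−βₐz) = φ₀ᵦ e^(−βᵦz) ⇒ ln(φ₀ₐ/φ₀ᵦ) = (βₐ − βᵦ)·z
z = ln(0.44/0.57) / (0.259 − 0.426) = -0.2589 / -0.167 = 1.550 km

1550 m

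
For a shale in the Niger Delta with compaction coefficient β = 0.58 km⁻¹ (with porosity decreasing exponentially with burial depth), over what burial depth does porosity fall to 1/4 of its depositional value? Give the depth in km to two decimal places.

2.39 km

n/n₀ = 1/4 ⇒ exp(−β·z) = 1/4 ⇒ z = ln(4) / β
z = 1.3863 / 0.58 = 2.390 km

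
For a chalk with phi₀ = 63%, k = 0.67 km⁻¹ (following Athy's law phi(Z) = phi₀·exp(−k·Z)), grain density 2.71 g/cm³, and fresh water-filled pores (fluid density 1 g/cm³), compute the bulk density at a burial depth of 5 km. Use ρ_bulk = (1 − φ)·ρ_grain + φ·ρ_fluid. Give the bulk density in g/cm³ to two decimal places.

Porosity at depth: phi = 0.63·exp(−0.67×5) = 0.63×0.0351 = 0.0221
Bulk density: ρ_b = (1−phi)ρ_g + phi·ρ_f = 0.9779×2.71 + 0.0221×1
       = 2.650 + 0.022 = 2.672 g/cm³

2.67 g/cm³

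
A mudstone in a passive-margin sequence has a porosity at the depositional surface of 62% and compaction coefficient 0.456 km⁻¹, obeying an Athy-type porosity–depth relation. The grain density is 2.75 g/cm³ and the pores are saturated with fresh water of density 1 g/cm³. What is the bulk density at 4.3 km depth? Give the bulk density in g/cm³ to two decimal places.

Porosity at depth: n = 0.62·exp(−0.456×4.3) = 0.62×0.1407 = 0.0873
Bulk density: ρ_b = (1−n)ρ_g + n·ρ_f = 0.9127×2.75 + 0.0873×1
       = 2.510 + 0.087 = 2.597 g/cm³

2.60 g/cm³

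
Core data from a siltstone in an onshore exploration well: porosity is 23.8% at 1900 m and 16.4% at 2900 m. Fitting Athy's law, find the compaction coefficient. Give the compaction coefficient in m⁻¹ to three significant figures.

0.000372 m⁻¹

Working in km (1 km = 1000 m; β in km⁻¹ = β in m⁻¹ × 1000):
Athy: n(z) = n₀ e^(−βz) ⇒ n₁/n₂ = e^{β(z₂−z₁)} ⇒ β = ln(n₁/n₂)/(z₂−z₁)
β = ln(0.238/0.164) / (2.9 − 1.9) = ln(1.451) / 1 = 0.3724 / 1 = 0.3724 km⁻¹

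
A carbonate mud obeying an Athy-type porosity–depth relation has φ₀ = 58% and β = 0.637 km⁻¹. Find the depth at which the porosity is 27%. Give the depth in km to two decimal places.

Invert Athy's law: Z = ln(φ₀/φ) / β
Z = ln(0.58/0.27) / 0.637 = ln(2.148) / 0.637 = 0.7646 / 0.637 = 1.200 km

1.20 km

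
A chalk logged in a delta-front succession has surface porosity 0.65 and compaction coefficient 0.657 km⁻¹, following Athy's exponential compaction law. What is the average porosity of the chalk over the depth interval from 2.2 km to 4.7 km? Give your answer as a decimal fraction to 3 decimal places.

0.075

⟨φ⟩ = (1/(Z₂−Z₁)) ∫ φ₀ e^(−kZ) dZ = φ₀·(e^(−k·Z₁) − e^(−k·Z₂)) / (k·(Z₂−Z₁))
e^(−0.657×2.2) = 0.2357; e^(−0.657×4.7) = 0.0456
⟨φ⟩ = 0.65 × (0.2357 − 0.0456) / (0.657 × 2.5) = 0.65 × 0.1157 = 0.0752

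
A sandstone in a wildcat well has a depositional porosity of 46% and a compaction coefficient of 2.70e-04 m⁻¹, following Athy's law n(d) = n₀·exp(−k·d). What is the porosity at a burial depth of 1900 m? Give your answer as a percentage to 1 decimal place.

Working in km (1 km = 1000 m; k in km⁻¹ = k in m⁻¹ × 1000):
n = n₀·exp(−k·d) = 0.46 × exp(−0.27 × 1.9) = 0.46 × exp(−0.513)
  = 0.46 × 0.5987 = 0.2754

27.5%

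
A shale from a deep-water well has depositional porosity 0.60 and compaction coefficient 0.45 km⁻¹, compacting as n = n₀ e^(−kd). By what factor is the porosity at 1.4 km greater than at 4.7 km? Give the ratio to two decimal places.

n(d₁)/n(d₂) = e^(−k·d₁)/e^(−k·d₂) = e^{k(d₂−d₁)}
= exp(0.45 × 3.3) = exp(1.485) = 4.4150

4.41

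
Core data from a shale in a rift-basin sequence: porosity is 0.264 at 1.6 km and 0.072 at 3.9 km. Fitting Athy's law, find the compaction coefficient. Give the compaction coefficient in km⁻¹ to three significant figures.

0.565 km⁻¹

Athy: phi(d) = phi₀ e^(−kd) ⇒ phi₁/phi₂ = e^{k(d₂−d₁)} ⇒ k = ln(phi₁/phi₂)/(d₂−d₁)
k = ln(0.264/0.072) / (3.9 − 1.6) = ln(3.667) / 2.3 = 1.2993 / 2.3 = 0.5649 km⁻¹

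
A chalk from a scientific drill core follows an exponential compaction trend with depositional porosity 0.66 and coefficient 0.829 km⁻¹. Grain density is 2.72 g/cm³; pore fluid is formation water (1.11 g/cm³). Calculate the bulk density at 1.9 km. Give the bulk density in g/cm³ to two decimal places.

2.50 g/cm³

Porosity at depth: φ = 0.66·exp(−0.829×1.9) = 0.66×0.2070 = 0.1366
Bulk density: ρ_b = (1−φ)ρ_g + φ·ρ_f = 0.8634×2.72 + 0.1366×1.11
       = 2.348 + 0.152 = 2.500 g/cm³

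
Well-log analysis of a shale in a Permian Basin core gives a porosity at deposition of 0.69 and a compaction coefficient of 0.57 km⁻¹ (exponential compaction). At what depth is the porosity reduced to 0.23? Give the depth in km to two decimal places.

Invert Athy's law: z = ln(n₀/n) / k
z = ln(0.69/0.23) / 0.57 = ln(3) / 0.57 = 1.0986 / 0.57 = 1.927 km

1.93 km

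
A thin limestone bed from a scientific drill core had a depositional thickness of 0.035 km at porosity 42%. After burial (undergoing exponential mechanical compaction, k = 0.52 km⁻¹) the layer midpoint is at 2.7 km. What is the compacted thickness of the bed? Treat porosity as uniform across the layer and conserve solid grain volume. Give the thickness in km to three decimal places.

0.023 km

Porosity at 2.7 km: n = 0.42·exp(−0.52×2.7) = 0.1032
Solid-volume conservation: h(1−n) = h₀(1−n₀) ⇒ h = h₀·(1−n₀)/(1−n)
h = 0.035 × (1 − 0.42)/(1 − 0.1032) = 0.035 × 0.6467 = 0.0226 km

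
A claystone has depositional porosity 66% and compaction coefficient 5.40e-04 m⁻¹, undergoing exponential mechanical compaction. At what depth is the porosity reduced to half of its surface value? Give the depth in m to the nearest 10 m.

1280 m

Working in km (1 km = 1000 m; β in km⁻¹ = β in m⁻¹ × 1000):
n/n₀ = 1/2 ⇒ exp(−β·z) = 1/2 ⇒ z = ln(2) / β
z = 0.6931 / 0.54 = 1.284 km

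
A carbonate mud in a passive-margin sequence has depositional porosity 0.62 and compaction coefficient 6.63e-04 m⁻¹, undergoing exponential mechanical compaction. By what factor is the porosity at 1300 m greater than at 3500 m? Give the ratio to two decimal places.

Working in km (1 km = 1000 m; β in km⁻¹ = β in m⁻¹ × 1000):
phi(Z₁)/phi(Z₂) = e^(−β·Z₁)/e^(−β·Z₂) = e^{β(Z₂−Z₁)}
= exp(0.663 × 2.2) = exp(1.459) = 4.2999

4.30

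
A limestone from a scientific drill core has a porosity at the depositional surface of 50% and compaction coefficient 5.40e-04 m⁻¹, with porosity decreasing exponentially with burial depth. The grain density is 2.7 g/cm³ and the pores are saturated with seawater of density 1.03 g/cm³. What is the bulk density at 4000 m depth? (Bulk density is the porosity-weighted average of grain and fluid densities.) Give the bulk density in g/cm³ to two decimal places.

Working in km (1 km = 1000 m; c in km⁻¹ = c in m⁻¹ × 1000):
Porosity at depth: phi = 0.5·exp(−0.54×4) = 0.5×0.1153 = 0.0577
Bulk density: ρ_b = (1−phi)ρ_g + phi·ρ_f = 0.9423×2.7 + 0.0577×1.03
       = 2.544 + 0.059 = 2.604 g/cm³

2.60 g/cm³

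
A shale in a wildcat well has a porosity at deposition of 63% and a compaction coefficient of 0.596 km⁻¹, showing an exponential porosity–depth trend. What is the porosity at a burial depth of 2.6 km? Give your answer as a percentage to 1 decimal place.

13.4%

n = n₀·exp(−k·z) = 0.63 × exp(−0.596 × 2.6) = 0.63 × exp(−1.55)
  = 0.63 × 0.2123 = 0.1338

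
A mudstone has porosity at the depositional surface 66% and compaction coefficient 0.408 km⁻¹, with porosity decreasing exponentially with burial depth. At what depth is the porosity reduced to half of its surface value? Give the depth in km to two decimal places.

1.70 km

phi/phi₀ = 1/2 ⇒ exp(−c·d) = 1/2 ⇒ d = ln(2) / c
d = 0.6931 / 0.408 = 1.699 km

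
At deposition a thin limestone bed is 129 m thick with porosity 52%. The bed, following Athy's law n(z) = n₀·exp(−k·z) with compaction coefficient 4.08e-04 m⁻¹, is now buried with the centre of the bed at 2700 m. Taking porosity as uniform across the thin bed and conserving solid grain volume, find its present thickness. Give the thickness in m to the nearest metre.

75 m

Working in km (1 km = 1000 m; k in km⁻¹ = k in m⁻¹ × 1000):
Porosity at 2.7 km: n = 0.52·exp(−0.408×2.7) = 0.1728
Solid-volume conservation: h(1−n) = h₀(1−n₀) ⇒ h = h₀·(1−n₀)/(1−n)
h = 0.129 × (1 − 0.52)/(1 − 0.1728) = 0.129 × 0.5803 = 0.0749 km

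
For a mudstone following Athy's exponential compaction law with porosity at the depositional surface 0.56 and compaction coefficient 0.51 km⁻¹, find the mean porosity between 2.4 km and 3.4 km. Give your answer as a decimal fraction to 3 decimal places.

0.129

⟨φ⟩ = (1/(d₂−d₁)) ∫ φ₀ e^(−kd) dd = φ₀·(e^(−k·d₁) − e^(−k·d₂)) / (k·(d₂−d₁))
e^(−0.51×2.4) = 0.2941; e^(−0.51×3.4) = 0.1766
⟨φ⟩ = 0.56 × (0.2941 − 0.1766) / (0.51 × 1) = 0.56 × 0.2303 = 0.1290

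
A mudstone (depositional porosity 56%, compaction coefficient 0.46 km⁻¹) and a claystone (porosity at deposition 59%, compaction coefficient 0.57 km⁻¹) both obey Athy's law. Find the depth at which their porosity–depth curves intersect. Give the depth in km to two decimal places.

Set n₀ₐ e^(−βₐd) = n₀ᵦ e^(−βᵦd) ⇒ ln(n₀ₐ/n₀ᵦ) = (βₐ − βᵦ)·d
d = ln(0.56/0.59) / (0.46 − 0.57) = -0.0522 / -0.11 = 0.474 km

0.47 km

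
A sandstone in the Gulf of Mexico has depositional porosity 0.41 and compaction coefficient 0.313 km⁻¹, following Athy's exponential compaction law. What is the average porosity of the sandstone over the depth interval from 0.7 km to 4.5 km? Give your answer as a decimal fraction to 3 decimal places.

⟨φ⟩ = (1/(d₂−d₁)) ∫ φ₀ e^(−βd) dd = φ₀·(e^(−β·d₁) − e^(−β·d₂)) / (β·(d₂−d₁))
e^(−0.313×0.7) = 0.8032; e^(−0.313×4.5) = 0.2445
⟨φ⟩ = 0.41 × (0.8032 − 0.2445) / (0.313 × 3.8) = 0.41 × 0.4698 = 0.1926

0.193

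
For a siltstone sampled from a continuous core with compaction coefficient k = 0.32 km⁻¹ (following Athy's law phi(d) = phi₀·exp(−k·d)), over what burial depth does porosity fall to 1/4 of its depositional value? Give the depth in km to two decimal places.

phi/phi₀ = 1/4 ⇒ exp(−k·d) = 1/4 ⇒ d = ln(4) / k
d = 1.3863 / 0.32 = 4.332 km

4.33 km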